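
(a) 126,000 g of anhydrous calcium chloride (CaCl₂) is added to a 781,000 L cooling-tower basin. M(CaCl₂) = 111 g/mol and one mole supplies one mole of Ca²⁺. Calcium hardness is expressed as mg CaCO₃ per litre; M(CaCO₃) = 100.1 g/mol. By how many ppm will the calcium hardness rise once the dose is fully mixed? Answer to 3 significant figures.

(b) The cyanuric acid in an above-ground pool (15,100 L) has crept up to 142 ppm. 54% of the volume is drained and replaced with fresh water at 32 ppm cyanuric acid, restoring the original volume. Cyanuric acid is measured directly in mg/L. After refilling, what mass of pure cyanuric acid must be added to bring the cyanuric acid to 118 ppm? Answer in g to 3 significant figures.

(a) Moles of Ca²⁺: 126,000 g ÷ 111 g/mol = 1135 mol.
(a) As CaCO₃: 1135 mol × 100.1 g/mol = 113,600 g.
(a) Rise: 113,600 g / 781,000 L × 1000 = 145.5 mg/L.

(b) After draining 54% and refilling: 142 × 0.46 + 32 × 0.54 = 82.6 ppm.
(b) Deficit to target: 118 − 82.6 = 35.4 mg/L.
(b) Mass: 35.4 mg/L × 15,100 L = 534.5 g cyanuric acid.

(a) 145 ppm; (b) 535 g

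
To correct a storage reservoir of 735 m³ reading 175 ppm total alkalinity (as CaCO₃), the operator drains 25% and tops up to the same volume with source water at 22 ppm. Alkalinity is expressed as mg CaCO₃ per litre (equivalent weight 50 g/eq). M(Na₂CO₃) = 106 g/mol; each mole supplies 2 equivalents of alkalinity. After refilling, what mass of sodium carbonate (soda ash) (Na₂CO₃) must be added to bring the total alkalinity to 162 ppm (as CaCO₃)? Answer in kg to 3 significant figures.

19.7 kg

Volume: 735 m³ = 735,000 L.
After draining 25% and refilling: 175 × 0.75 + 22 × 0.25 = 136.75 ppm.
Deficit to target: 162 − 136.75 = 25.25 mg/L.
As CaCO₃: 25.25 mg/L × 735,000 L = 18,560 g; ÷ 50 g/eq ÷ 2 = 185.6 mol Na₂CO₃.
Mass: 185.6 × 106 = 19,670 g.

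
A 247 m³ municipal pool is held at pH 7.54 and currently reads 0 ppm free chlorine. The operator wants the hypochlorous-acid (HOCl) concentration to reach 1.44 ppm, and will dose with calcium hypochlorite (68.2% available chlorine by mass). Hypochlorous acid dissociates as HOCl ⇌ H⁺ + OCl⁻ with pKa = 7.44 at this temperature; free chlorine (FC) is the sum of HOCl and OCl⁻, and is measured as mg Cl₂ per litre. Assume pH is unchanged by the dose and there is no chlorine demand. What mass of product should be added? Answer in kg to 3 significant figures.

1.18 kg

Volume: 247 m³ = 247,000 L.
[OCl⁻]/[HOCl] = 10^(pH − pKa) = 10^(7.54 − 7.44) = 1.259; fraction as HOCl = 1/(1 + 1.259) = 0.4427.
Free chlorine required for 1.44 ppm HOCl: 1.44 / 0.4427 = 3.253 ppm.
FC to add: 3.253 − 0 = 3.253 mg/L as Cl₂.
Cl₂ equivalent: 3.253 mg/L × 247,000 L = 803.5 g.
Product at 68.2% available Cl: 803.5 / 0.682 = 1178 g.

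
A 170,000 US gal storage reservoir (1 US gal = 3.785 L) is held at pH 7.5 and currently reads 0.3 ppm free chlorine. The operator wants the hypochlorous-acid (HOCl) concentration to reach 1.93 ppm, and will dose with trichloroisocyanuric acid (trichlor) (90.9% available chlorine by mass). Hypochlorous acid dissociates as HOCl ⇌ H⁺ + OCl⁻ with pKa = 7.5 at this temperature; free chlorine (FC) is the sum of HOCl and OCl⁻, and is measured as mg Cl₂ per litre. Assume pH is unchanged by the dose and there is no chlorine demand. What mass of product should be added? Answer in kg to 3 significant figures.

Volume: 170,000 US gal × 3.785 L/gal = 643,450 L.
[OCl⁻]/[HOCl] = 10^(pH − pKa) = 10^(7.5 − 7.5) = 1; fraction as HOCl = 1/(1 + 1) = 0.5.
Free chlorine required for 1.93 ppm HOCl: 1.93 / 0.5 = 3.86 ppm.
FC to add: 3.86 − 0.3 = 3.56 mg/L as Cl₂.
Cl₂ equivalent: 3.56 mg/L × 643,450 L = 2291 g.
Product at 90.9% available Cl: 2291 / 0.909 = 2520 g.

2.52 kg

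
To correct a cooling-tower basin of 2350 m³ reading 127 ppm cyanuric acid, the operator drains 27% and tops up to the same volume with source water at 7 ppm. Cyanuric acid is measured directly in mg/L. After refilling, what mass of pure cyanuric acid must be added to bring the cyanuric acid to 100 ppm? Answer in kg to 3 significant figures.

Volume: 2350 m³ = 2,350,000 L.
After draining 27% and refilling: 127 × 0.73 + 7 × 0.27 = 94.6 ppm.
Deficit to target: 100 − 94.6 = 5.4 mg/L.
Mass: 5.4 mg/L × 2,350,000 L = 12,690 g cyanuric acid.

12.7 kg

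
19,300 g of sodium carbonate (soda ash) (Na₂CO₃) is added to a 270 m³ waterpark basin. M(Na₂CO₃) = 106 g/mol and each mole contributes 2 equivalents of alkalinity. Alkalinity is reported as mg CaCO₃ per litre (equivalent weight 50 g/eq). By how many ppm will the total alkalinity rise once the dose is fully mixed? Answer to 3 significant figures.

Volume: 270 m³ = 270,000 L.
Moles of Na₂CO₃: 19,300 g ÷ 106 g/mol = 182.1 mol → 364.2 eq of alkalinity.
As CaCO₃: 364.2 eq × 50 g/eq = 18,210 g.
Rise: 18,210 g / 270,000 L × 1000 = 67.44 mg/L.

67.4 ppm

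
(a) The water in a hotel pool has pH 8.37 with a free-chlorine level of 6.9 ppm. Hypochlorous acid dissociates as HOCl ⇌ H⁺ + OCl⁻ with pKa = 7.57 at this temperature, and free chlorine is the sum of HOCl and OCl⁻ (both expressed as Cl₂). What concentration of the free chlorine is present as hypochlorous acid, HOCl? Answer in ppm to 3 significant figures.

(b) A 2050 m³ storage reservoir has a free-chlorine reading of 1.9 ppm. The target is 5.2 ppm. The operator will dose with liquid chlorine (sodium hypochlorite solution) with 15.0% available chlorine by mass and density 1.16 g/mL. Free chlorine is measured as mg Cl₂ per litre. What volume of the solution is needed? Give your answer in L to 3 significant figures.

(a) [OCl⁻]/[HOCl] = 10^(pH − pKa) = 10^(8.37 − 7.57) = 10^0.80 = 6.31.
(a) Fraction as HOCl = 1 / (1 + 6.31) = 0.1368.
(a) HOCl = 0.1368 × 6.9 ppm = 0.944 ppm.

(b) Volume: 2050 m³ = 2,050,000 L.
(b) Chlorine deficit: 5.2 − 1.9 = 3.3 ppm = 3.3 mg/L as Cl₂.
(b) Cl₂ equivalent needed: 3.3 mg/L × 2,050,000 L = 6,765,000 mg = 6765 g.
(b) Product at 15.0% available chlorine: 6765 / 0.15 = 45,100 g.
(b) Volume at density 1.16 g/mL: 45,100 g ÷ 1.16 g/mL = 38,880 mL.

(a) 0.944 ppm; (b) 38.9 L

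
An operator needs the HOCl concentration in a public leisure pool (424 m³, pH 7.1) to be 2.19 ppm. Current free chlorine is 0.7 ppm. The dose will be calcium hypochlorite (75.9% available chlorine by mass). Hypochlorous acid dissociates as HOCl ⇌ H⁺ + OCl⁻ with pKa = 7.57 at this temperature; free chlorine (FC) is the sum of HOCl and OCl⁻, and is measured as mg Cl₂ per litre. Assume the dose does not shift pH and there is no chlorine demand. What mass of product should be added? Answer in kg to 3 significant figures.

1.25 kg

Volume: 424 m³ = 424,000 L.
[OCl⁻]/[HOCl] = 10^(pH − pKa) = 10^(7.1 − 7.57) = 0.3388; fraction as HOCl = 1/(1 + 0.3388) = 0.7469.
Free chlorine required for 2.19 ppm HOCl: 2.19 / 0.7469 = 2.932 ppm.
FC to add: 2.932 − 0.7 = 2.232 mg/L as Cl₂.
Cl₂ equivalent: 2.232 mg/L × 424,000 L = 946.4 g.
Product at 75.9% available Cl: 946.4 / 0.759 = 1247 g.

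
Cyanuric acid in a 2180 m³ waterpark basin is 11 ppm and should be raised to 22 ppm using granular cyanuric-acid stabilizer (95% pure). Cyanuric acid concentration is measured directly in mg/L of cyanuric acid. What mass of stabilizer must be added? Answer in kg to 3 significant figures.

Volume: 2180 m³ = 2,180,000 L.
CYA to add: (22 − 11) = 11 mg/L × 2,180,000 L = 23,980 g cyanuric acid.
At 95% purity: 23,980 / 0.95 = 25,240 g product.

25.2 kg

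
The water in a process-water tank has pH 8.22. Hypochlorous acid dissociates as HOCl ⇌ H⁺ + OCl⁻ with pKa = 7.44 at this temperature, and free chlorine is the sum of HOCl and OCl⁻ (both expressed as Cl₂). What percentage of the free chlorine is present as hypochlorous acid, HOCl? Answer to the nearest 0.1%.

14.2%

[OCl⁻]/[HOCl] = 10^(pH − pKa) = 10^(8.22 − 7.44) = 10^0.78 = 6.026.
Fraction as HOCl = 1 / (1 + 6.026) = 0.1423.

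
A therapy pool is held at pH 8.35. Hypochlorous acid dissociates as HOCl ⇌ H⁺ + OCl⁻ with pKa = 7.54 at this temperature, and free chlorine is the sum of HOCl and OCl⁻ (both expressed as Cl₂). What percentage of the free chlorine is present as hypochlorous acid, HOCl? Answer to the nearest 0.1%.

13.4%

[OCl⁻]/[HOCl] = 10^(pH − pKa) = 10^(8.35 − 7.54) = 10^0.81 = 6.457.
Fraction as HOCl = 1 / (1 + 6.457) = 0.1341.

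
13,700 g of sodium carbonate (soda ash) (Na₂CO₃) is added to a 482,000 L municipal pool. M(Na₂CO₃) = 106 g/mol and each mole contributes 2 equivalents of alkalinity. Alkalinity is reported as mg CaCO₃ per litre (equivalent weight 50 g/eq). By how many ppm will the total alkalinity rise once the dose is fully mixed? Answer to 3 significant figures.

26.8 ppm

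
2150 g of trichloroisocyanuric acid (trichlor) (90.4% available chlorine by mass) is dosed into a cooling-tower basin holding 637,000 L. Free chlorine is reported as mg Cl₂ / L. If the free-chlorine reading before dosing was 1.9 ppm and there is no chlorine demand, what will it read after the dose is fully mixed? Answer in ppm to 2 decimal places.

4.95 ppm

Available chlorine delivered: 2150 g × 0.904 = 1944 g as Cl₂.
Concentration rise: 1944 g / 637,000 L = 3.051 mg/L = 3.05 ppm.
Final FC: 1.9 + 3.05 = 4.95 ppm.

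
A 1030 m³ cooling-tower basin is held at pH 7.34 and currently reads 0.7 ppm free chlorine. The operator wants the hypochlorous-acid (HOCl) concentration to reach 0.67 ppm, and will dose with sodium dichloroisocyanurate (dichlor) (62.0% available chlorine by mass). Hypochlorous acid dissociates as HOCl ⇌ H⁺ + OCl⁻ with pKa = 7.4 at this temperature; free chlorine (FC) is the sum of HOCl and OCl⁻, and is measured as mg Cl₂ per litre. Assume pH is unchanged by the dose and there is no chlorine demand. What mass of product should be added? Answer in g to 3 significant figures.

920 g

Volume: 1030 m³ = 1,030,000 L.
[OCl⁻]/[HOCl] = 10^(pH − pKa) = 10^(7.34 − 7.4) = 0.871; fraction as HOCl = 1/(1 + 0.871) = 0.5345.
Free chlorine required for 0.67 ppm HOCl: 0.67 / 0.5345 = 1.254 ppm.
FC to add: 1.254 − 0.7 = 0.5535 mg/L as Cl₂.
Cl₂ equivalent: 0.5535 mg/L × 1,030,000 L = 570.2 g.
Product at 62.0% available Cl: 570.2 / 0.62 = 919.6 g.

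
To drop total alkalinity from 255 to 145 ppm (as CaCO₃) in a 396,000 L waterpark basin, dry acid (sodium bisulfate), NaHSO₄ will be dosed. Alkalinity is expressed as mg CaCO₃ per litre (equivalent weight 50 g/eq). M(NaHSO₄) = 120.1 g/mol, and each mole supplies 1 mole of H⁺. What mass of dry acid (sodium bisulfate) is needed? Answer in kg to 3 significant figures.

105 kg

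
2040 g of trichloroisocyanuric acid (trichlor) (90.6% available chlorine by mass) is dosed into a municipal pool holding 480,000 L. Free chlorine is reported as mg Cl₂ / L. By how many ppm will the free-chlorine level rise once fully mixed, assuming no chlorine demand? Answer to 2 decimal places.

Available chlorine delivered: 2040 g × 0.906 = 1848 g as Cl₂.
Concentration rise: 1848 g / 480,000 L = 3.85 mg/L = 3.85 ppm.

3.85 ppm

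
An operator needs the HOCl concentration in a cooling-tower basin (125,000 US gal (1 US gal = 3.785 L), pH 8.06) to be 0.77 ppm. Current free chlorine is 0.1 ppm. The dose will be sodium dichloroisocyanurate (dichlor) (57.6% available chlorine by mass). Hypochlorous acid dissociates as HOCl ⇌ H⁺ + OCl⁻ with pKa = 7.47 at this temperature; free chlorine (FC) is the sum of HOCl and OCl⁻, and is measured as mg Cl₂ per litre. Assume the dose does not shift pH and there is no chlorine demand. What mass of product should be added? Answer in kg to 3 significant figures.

3.01 kg

Volume: 125,000 US gal × 3.785 L/gal = 473,125 L.
[OCl⁻]/[HOCl] = 10^(pH − pKa) = 10^(8.06 − 7.47) = 3.89; fraction as HOCl = 1/(1 + 3.89) = 0.2045.
Free chlorine required for 0.77 ppm HOCl: 0.77 / 0.2045 = 3.766 ppm.
FC to add: 3.766 − 0.1 = 3.666 mg/L as Cl₂.
Cl₂ equivalent: 3.666 mg/L × 473,125 L = 1734 g.
Product at 57.6% available Cl: 1734 / 0.576 = 3011 g.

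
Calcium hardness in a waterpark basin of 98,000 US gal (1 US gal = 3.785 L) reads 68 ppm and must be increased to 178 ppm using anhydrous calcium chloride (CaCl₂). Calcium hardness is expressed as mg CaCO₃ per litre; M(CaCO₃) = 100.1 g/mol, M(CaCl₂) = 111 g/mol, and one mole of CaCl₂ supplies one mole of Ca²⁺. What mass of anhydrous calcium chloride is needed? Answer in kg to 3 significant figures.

Volume: 98,000 US gal × 3.785 L/gal = 370,930 L.
Hardness to add: (178 − 68) = 110 mg/L as CaCO₃ × 370,930 L = 40,800 g as CaCO₃.
Moles of Ca²⁺ (1 mol Ca²⁺ ≡ 1 mol CaCO₃): 40,800 / 100.1 g/mol = 407.6 mol.
Mass of CaCl₂: 407.6 × 111 = 45,250 g.

45.2 kg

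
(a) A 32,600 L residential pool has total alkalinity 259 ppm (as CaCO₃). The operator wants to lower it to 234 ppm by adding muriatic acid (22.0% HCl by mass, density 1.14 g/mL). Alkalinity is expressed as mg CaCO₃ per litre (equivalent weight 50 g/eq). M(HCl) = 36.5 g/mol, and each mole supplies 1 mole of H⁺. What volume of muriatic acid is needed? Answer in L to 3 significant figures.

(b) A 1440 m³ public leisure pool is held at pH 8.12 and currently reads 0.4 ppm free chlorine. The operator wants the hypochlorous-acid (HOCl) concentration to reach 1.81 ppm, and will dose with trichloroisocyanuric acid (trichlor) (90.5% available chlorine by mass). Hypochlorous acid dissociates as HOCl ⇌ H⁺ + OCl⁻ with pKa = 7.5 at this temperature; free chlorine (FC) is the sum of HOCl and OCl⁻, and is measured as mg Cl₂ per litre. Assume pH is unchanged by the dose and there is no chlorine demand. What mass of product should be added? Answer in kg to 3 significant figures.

(a) 2.37 L; (b) 14.2 kg

(a) Alkalinity to neutralize: (259 − 234) = 25 mg/L as CaCO₃ × 32,600 L = 815 g as CaCO₃.
(a) Equivalents of H⁺ required: 815 ÷ 50 g/eq = 16.3 eq = 16.3 mol HCl.
(a) Mass of HCl: 16.3 × 36.5 = 595 g.
(a) Mass of 22.0% solution: 595 / 0.22 = 2704 g.
(a) Volume: 2704 g ÷ 1.14 g/mL = 2372 mL.

(b) Volume: 1440 m³ = 1,440,000 L.
(b) [OCl⁻]/[HOCl] = 10^(pH − pKa) = 10^(8.12 − 7.5) = 4.169; fraction as HOCl = 1/(1 + 4.169) = 0.1935.
(b) Free chlorine required for 1.81 ppm HOCl: 1.81 / 0.1935 = 9.355 ppm.
(b) FC to add: 9.355 − 0.4 = 8.955 mg/L as Cl₂.
(b) Cl₂ equivalent: 8.955 mg/L × 1,440,000 L = 12,900 g.
(b) Product at 90.5% available Cl: 12,900 / 0.905 = 14,250 g.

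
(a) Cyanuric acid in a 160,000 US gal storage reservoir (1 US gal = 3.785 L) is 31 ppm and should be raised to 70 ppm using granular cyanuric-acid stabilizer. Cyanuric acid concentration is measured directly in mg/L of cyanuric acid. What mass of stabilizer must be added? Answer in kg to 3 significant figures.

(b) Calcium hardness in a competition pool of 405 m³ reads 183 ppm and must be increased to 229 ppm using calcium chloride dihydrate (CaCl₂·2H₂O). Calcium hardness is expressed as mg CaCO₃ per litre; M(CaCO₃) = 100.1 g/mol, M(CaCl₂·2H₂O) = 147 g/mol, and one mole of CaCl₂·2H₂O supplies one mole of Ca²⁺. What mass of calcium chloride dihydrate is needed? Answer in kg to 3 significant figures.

(a) Volume: 160,000 US gal × 3.785 L/gal = 605,600 L.
(a) CYA to add: (70 − 31) = 39 mg/L × 605,600 L = 23,620 g cyanuric acid.

(b) Volume: 405 m³ = 405,000 L.
(b) Hardness to add: (229 − 183) = 46 mg/L as CaCO₃ × 405,000 L = 18,630 g as CaCO₃.
(b) Moles of Ca²⁺ (1 mol Ca²⁺ ≡ 1 mol CaCO₃): 18,630 / 100.1 g/mol = 186.1 mol.
(b) Mass of CaCl₂·2H₂O: 186.1 × 147 = 27,360 g.

(a) 23.6 kg; (b) 27.4 kg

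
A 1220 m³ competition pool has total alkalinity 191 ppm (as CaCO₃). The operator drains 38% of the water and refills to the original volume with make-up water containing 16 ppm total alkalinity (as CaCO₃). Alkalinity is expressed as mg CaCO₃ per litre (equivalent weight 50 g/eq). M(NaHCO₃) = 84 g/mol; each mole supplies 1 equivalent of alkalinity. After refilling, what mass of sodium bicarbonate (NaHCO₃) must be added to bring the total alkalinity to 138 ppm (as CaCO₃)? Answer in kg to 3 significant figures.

27.7 kg

Volume: 1220 m³ = 1,220,000 L.
After draining 38% and refilling: 191 × 0.62 + 16 × 0.38 = 124.5 ppm.
Deficit to target: 138 − 124.5 = 13.5 mg/L.
As CaCO₃: 13.5 mg/L × 1,220,000 L = 16,470 g; ÷ 50 g/eq ÷ 1 = 329.4 mol NaHCO₃.
Mass: 329.4 × 84 = 27,670 g.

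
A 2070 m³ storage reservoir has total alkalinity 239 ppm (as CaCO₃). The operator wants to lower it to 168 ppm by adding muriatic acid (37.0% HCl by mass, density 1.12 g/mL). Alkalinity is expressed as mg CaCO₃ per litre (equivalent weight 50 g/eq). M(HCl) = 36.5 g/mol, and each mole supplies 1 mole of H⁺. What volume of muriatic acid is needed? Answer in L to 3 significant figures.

259 L

Volume: 2070 m³ = 2,070,000 L.
Alkalinity to neutralize: (239 − 168) = 71 mg/L as CaCO₃ × 2,070,000 L = 147,000 g as CaCO₃.
Equivalents of H⁺ required: 147,000 ÷ 50 g/eq = 2939 eq = 2939 mol HCl.
Mass of HCl: 2939 × 36.5 = 107,300 g.
Mass of 37.0% solution: 107,300 / 0.37 = 290,000 g.
Volume: 290,000 g ÷ 1.12 g/mL = 258,900 mL.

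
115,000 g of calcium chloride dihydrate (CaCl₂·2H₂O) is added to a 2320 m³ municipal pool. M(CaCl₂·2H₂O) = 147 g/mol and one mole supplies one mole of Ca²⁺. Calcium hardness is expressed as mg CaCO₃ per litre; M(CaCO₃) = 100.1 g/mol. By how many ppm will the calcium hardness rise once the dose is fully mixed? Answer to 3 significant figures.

33.8 ppm

Volume: 2320 m³ = 2,320,000 L.
Moles of Ca²⁺: 115,000 g ÷ 147 g/mol = 782.3 mol.
As CaCO₃: 782.3 mol × 100.1 g/mol = 78,310 g.
Rise: 78,310 g / 2,320,000 L × 1000 = 33.75 mg/L.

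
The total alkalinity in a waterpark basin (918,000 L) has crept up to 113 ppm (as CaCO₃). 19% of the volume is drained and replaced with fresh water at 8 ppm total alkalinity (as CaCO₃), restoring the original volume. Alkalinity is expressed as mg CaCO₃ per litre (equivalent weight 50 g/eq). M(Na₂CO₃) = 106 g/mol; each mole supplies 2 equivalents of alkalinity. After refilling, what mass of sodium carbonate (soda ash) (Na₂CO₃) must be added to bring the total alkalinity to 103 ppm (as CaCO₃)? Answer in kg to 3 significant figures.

9.68 kg

After draining 19% and refilling: 113 × 0.81 + 8 × 0.19 = 93.05 ppm.
Deficit to target: 103 − 93.05 = 9.95 mg/L.
As CaCO₃: 9.95 mg/L × 918,000 L = 9134 g; ÷ 50 g/eq ÷ 2 = 91.34 mol Na₂CO₃.
Mass: 91.34 × 106 = 9682 g.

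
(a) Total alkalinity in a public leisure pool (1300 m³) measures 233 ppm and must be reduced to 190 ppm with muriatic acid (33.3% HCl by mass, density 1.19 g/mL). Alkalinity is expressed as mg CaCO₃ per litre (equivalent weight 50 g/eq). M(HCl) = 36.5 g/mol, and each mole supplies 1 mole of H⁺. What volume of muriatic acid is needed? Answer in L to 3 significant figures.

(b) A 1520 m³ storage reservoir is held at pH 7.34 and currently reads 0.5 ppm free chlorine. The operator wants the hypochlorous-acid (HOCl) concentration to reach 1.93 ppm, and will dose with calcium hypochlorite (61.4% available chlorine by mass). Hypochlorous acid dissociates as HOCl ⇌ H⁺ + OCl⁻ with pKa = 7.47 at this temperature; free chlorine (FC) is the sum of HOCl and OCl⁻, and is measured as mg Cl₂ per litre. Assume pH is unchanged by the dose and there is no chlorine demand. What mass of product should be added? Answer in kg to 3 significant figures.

(a) 103 L; (b) 7.08 kg

(a) Volume: 1300 m³ = 1,300,000 L.
(a) Alkalinity to neutralize: (233 − 190) = 43 mg/L as CaCO₃ × 1,300,000 L = 55,900 g as CaCO₃.
(a) Equivalents of H⁺ required: 55,900 ÷ 50 g/eq = 1118 eq = 1118 mol HCl.
(a) Mass of HCl: 1118 × 36.5 = 40,810 g.
(a) Mass of 33.3% solution: 40,810 / 0.333 = 122,500 g.
(a) Volume: 122,500 g ÷ 1.19 g/mL = 103,000 mL.

(b) Volume: 1520 m³ = 1,520,000 L.
(b) [OCl⁻]/[HOCl] = 10^(pH − pKa) = 10^(7.34 − 7.47) = 0.7413; fraction as HOCl = 1/(1 + 0.7413) = 0.5743.
(b) Free chlorine required for 1.93 ppm HOCl: 1.93 / 0.5743 = 3.361 ppm.
(b) FC to add: 3.361 − 0.5 = 2.861 mg/L as Cl₂.
(b) Cl₂ equivalent: 2.861 mg/L × 1,520,000 L = 4348 g.
(b) Product at 61.4% available Cl: 4348 / 0.614 = 7082 g.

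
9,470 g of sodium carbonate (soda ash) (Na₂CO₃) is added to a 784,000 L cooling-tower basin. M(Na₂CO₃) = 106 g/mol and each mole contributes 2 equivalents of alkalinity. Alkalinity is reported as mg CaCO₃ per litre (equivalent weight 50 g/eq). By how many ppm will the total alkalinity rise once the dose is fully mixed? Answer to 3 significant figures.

11.4 ppm

Moles of Na₂CO₃: 9,470 g ÷ 106 g/mol = 89.34 mol → 178.7 eq of alkalinity.
As CaCO₃: 178.7 eq × 50 g/eq = 8934 g.
Rise: 8934 g / 784,000 L × 1000 = 11.4 mg/L.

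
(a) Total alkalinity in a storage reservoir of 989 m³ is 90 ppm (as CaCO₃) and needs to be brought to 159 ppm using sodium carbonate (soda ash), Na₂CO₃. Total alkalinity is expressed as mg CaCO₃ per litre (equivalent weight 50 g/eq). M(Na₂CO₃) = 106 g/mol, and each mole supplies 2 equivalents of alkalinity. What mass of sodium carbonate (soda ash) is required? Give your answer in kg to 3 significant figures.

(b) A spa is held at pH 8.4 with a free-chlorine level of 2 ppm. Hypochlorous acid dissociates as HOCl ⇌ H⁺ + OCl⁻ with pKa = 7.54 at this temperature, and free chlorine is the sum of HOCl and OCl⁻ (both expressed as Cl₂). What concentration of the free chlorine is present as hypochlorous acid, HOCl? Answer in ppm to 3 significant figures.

(a) Volume: 989 m³ = 989,000 L.
(a) Alkalinity to add: (159 − 90) = 69 mg/L as CaCO₃ × 989,000 L = 68,240 g as CaCO₃.
(a) Equivalents: 68,240 g ÷ 50 g/eq = 1365 eq.
(a) Each mole of Na₂CO₃ supplies 2 eq, so 1365 / 2 = 682.4 mol.
(a) Mass: 682.4 mol × 106 g/mol = 72,340 g.

(b) [OCl⁻]/[HOCl] = 10^(pH − pKa) = 10^(8.4 − 7.54) = 10^0.86 = 7.244.
(b) Fraction as HOCl = 1 / (1 + 7.244) = 0.1213.
(b) HOCl = 0.1213 × 2 ppm = 0.2426 ppm.

(a) 72.3 kg; (b) 0.243 ppm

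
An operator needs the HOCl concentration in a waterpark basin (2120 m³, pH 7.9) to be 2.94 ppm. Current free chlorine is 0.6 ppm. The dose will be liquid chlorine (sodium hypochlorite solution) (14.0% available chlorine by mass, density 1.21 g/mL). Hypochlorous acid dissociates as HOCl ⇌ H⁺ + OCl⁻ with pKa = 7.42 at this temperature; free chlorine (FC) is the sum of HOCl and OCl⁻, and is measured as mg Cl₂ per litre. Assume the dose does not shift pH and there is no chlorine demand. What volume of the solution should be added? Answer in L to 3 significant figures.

Volume: 2120 m³ = 2,120,000 L.
[OCl⁻]/[HOCl] = 10^(pH − pKa) = 10^(7.9 − 7.42) = 3.02; fraction as HOCl = 1/(1 + 3.02) = 0.2488.
Free chlorine required for 2.94 ppm HOCl: 2.94 / 0.2488 = 11.82 ppm.
FC to add: 11.82 − 0.6 = 11.22 mg/L as Cl₂.
Cl₂ equivalent: 11.22 mg/L × 2,120,000 L = 23,780 g.
Product at 14.0% available Cl: 23,780 / 0.14 = 169,900 g.
Volume: 169,900 g ÷ 1.21 g/mL = 140,400 mL.

140 L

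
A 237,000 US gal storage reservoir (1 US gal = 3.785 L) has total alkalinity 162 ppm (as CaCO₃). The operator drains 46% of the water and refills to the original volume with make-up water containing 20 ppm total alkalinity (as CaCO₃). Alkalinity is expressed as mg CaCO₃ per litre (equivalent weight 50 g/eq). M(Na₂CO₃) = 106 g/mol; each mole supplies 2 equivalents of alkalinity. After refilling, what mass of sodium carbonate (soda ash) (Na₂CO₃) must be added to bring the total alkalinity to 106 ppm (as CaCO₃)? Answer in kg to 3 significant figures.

8.86 kg

Volume: 237,000 US gal × 3.785 L/gal = 897,045 L.
After draining 46% and refilling: 162 × 0.54 + 20 × 0.46 = 96.68 ppm.
Deficit to target: 106 − 96.68 = 9.32 mg/L.
As CaCO₃: 9.32 mg/L × 897,045 L = 8360 g; ÷ 50 g/eq ÷ 2 = 83.6 mol Na₂CO₃.
Mass: 83.6 × 106 = 8862 g.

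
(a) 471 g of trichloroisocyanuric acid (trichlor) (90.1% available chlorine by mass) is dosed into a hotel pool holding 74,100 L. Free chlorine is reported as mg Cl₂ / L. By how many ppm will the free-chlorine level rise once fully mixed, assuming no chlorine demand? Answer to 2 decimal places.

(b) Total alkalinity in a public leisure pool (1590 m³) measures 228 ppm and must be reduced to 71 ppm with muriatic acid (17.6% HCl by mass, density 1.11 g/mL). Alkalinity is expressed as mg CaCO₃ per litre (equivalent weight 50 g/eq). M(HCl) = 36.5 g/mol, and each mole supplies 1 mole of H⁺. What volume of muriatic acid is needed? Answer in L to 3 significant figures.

(a) 5.73 ppm; (b) 933 L

(a) Available chlorine delivered: 471 g × 0.901 = 424.4 g as Cl₂.
(a) Concentration rise: 424.4 g / 74,100 L = 5.727 mg/L = 5.73 ppm.

(b) Volume: 1590 m³ = 1,590,000 L.
(b) Alkalinity to neutralize: (228 − 71) = 157 mg/L as CaCO₃ × 1,590,000 L = 249,600 g as CaCO₃.
(b) Equivalents of H⁺ required: 249,600 ÷ 50 g/eq = 4993 eq = 4993 mol HCl.
(b) Mass of HCl: 4993 × 36.5 = 182,200 g.
(b) Mass of 17.6% solution: 182,200 / 0.176 = 1,035,000 g.
(b) Volume: 1,035,000 g ÷ 1.11 g/mL = 932,800 mL.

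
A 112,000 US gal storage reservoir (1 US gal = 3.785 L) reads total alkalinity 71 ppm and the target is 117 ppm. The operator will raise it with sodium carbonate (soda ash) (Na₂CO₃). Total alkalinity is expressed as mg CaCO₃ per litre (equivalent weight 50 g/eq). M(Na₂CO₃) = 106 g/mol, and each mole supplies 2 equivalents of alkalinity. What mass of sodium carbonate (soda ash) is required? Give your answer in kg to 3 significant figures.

Volume: 112,000 US gal × 3.785 L/gal = 423,920 L.
Alkalinity to add: (117 − 71) = 46 mg/L as CaCO₃ × 423,920 L = 19,500 g as CaCO₃.
Equivalents: 19,500 g ÷ 50 g/eq = 390 eq.
Each mole of Na₂CO₃ supplies 2 eq, so 390 / 2 = 195 mol.
Mass: 195 mol × 106 g/mol = 20,670 g.

20.7 kg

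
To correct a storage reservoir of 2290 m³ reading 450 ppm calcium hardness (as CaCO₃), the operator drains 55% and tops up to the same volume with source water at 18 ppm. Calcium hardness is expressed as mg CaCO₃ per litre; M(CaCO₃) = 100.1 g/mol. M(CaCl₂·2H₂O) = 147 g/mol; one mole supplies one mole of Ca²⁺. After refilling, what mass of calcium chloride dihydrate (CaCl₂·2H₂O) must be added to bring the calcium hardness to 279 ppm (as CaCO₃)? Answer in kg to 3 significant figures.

Volume: 2290 m³ = 2,290,000 L.
After draining 55% and refilling: 450 × 0.45 + 18 × 0.55 = 212.4 ppm.
Deficit to target: 279 − 212.4 = 66.6 mg/L.
As CaCO₃: 66.6 mg/L × 2,290,000 L = 152,500 g; ÷ 100.1 = 1524 mol Ca²⁺.
Mass: 1524 × 147 = 224,000 g.

224 kg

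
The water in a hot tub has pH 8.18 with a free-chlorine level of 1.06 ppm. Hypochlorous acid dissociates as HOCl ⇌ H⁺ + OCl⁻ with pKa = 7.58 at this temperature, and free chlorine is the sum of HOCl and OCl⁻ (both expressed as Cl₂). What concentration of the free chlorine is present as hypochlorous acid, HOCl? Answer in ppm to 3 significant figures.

0.213 ppm

[OCl⁻]/[HOCl] = 10^(pH − pKa) = 10^(8.18 − 7.58) = 10^0.60 = 3.981.
Fraction as HOCl = 1 / (1 + 3.981) = 0.2008.
HOCl = 0.2008 × 1.06 ppm = 0.2128 ppm.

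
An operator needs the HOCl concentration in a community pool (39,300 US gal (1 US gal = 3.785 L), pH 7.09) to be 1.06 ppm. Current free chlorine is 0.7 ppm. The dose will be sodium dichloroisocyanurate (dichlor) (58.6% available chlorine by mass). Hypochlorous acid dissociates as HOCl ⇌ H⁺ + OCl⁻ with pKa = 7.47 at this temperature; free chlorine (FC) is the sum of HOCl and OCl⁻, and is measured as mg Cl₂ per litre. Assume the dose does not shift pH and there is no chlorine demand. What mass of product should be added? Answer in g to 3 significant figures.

204 g

Volume: 39,300 US gal × 3.785 L/gal = 148,750 L.
[OCl⁻]/[HOCl] = 10^(pH − pKa) = 10^(7.09 − 7.47) = 0.4169; fraction as HOCl = 1/(1 + 0.4169) = 0.7058.
Free chlorine required for 1.06 ppm HOCl: 1.06 / 0.7058 = 1.502 ppm.
FC to add: 1.502 − 0.7 = 0.8019 mg/L as Cl₂.
Cl₂ equivalent: 0.8019 mg/L × 148,750 L = 119.3 g.
Product at 58.6% available Cl: 119.3 / 0.586 = 203.5 g.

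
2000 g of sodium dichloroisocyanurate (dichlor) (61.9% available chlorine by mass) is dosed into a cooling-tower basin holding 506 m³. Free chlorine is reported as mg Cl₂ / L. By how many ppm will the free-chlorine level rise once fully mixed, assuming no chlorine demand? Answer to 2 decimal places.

Volume: 506 m³ = 506,000 L.
Available chlorine delivered: 2000 g × 0.619 = 1238 g as Cl₂.
Concentration rise: 1238 g / 506,000 L = 2.447 mg/L = 2.45 ppm.

2.45 ppm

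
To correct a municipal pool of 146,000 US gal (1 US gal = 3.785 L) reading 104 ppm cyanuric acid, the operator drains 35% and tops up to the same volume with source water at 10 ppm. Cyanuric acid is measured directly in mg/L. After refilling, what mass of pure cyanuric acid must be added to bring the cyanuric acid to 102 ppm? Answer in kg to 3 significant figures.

Volume: 146,000 US gal × 3.785 L/gal = 552,610 L.
After draining 35% and refilling: 104 × 0.65 + 10 × 0.35 = 71.1 ppm.
Deficit to target: 102 − 71.1 = 30.9 mg/L.
Mass: 30.9 mg/L × 552,610 L = 17,080 g cyanuric acid.

17.1 kg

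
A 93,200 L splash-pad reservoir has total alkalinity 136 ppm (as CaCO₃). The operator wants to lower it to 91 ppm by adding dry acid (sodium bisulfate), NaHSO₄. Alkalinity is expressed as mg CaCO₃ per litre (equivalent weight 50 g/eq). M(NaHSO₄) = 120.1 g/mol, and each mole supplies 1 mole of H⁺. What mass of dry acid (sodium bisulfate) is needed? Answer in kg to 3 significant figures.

Alkalinity to neutralize: (136 − 91) = 45 mg/L as CaCO₃ × 93,200 L = 4194 g as CaCO₃.
Equivalents of H⁺ required: 4194 ÷ 50 g/eq = 83.88 eq = 83.88 mol NaHSO₄.
Mass of NaHSO₄: 83.88 × 120.1 = 10,070 g.

10.1 kg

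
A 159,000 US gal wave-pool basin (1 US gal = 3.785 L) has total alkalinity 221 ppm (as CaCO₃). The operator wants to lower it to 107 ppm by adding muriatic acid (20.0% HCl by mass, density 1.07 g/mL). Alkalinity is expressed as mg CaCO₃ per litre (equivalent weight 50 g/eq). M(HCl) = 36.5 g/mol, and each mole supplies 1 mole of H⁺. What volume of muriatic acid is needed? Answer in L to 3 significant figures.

234 L

Volume: 159,000 US gal × 3.785 L/gal = 601,815 L.
Alkalinity to neutralize: (221 − 107) = 114 mg/L as CaCO₃ × 601,815 L = 68,610 g as CaCO₃.
Equivalents of H⁺ required: 68,610 ÷ 50 g/eq = 1372 eq = 1372 mol HCl.
Mass of HCl: 1372 × 36.5 = 50,080 g.
Mass of 20.0% solution: 50,080 / 0.2 = 250,400 g.
Volume: 250,400 g ÷ 1.07 g/mL = 234,000 mL.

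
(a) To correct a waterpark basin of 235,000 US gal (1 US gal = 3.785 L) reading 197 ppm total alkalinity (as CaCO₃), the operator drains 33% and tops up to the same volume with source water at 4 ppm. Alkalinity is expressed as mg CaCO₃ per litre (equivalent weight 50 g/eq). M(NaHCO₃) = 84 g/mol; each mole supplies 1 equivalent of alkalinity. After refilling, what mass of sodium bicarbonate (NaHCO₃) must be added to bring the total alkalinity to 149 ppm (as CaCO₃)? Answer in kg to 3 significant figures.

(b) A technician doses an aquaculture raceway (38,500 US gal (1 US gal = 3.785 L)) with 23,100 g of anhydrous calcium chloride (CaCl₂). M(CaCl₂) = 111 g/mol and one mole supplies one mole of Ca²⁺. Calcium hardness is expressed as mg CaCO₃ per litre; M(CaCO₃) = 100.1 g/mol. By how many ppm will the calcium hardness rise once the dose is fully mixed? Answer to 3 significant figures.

(a) Volume: 235,000 US gal × 3.785 L/gal = 889,475 L.
(a) After draining 33% and refilling: 197 × 0.67 + 4 × 0.33 = 133.31 ppm.
(a) Deficit to target: 149 − 133.31 = 15.69 mg/L.
(a) As CaCO₃: 15.69 mg/L × 889,475 L = 13,960 g; ÷ 50 g/eq ÷ 1 = 279.1 mol NaHCO₃.
(a) Mass: 279.1 × 84 = 23,450 g.

(b) Volume: 38,500 US gal × 3.785 L/gal = 145,722 L.
(b) Moles of Ca²⁺: 23,100 g ÷ 111 g/mol = 208.1 mol.
(b) As CaCO₃: 208.1 mol × 100.1 g/mol = 20,830 g.
(b) Rise: 20,830 g / 145,722 L × 1000 = 143 mg/L.

(a) 23.4 kg; (b) 143 ppm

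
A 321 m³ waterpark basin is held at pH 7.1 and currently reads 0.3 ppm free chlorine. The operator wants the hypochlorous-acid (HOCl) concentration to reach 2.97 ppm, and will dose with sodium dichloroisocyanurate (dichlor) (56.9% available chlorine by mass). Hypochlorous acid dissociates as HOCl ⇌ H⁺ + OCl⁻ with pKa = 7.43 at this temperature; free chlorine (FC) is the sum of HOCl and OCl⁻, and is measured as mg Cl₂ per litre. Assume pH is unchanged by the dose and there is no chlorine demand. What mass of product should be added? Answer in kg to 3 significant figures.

Volume: 321 m³ = 321,000 L.
[OCl⁻]/[HOCl] = 10^(pH − pKa) = 10^(7.1 − 7.43) = 0.4677; fraction as HOCl = 1/(1 + 0.4677) = 0.6813.
Free chlorine required for 2.97 ppm HOCl: 2.97 / 0.6813 = 4.359 ppm.
FC to add: 4.359 − 0.3 = 4.059 mg/L as Cl₂.
Cl₂ equivalent: 4.059 mg/L × 321,000 L = 1303 g.
Product at 56.9% available Cl: 1303 / 0.569 = 2290 g.

2.29 kg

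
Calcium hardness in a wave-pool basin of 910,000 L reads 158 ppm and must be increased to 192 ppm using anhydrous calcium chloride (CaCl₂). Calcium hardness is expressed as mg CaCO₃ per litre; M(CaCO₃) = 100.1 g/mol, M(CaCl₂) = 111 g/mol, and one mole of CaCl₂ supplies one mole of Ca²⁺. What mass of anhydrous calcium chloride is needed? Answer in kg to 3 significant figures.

34.3 kg

Hardness to add: (192 − 158) = 34 mg/L as CaCO₃ × 910,000 L = 30,940 g as CaCO₃.
Moles of Ca²⁺ (1 mol Ca²⁺ ≡ 1 mol CaCO₃): 30,940 / 100.1 g/mol = 309.1 mol.
Mass of CaCl₂: 309.1 × 111 = 34,310 g.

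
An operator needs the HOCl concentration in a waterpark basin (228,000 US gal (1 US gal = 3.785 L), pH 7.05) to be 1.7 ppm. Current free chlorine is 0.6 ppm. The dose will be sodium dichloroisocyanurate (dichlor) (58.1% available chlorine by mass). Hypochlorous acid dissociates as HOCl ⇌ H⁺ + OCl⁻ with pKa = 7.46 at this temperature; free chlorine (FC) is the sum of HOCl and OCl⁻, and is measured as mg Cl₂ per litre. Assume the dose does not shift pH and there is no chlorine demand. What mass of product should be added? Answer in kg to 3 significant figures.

2.62 kg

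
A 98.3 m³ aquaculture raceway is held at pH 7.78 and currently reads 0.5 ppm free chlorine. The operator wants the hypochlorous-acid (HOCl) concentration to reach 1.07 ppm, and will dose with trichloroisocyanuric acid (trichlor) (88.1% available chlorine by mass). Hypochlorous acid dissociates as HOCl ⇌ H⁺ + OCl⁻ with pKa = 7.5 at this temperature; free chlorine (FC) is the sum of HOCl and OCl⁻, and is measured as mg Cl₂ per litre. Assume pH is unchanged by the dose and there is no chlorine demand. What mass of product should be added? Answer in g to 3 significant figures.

Volume: 98.3 m³ = 98,300 L.
[OCl⁻]/[HOCl] = 10^(pH − pKa) = 10^(7.78 − 7.5) = 1.905; fraction as HOCl = 1/(1 + 1.905) = 0.3442.
Free chlorine required for 1.07 ppm HOCl: 1.07 / 0.3442 = 3.109 ppm.
FC to add: 3.109 − 0.5 = 2.609 mg/L as Cl₂.
Cl₂ equivalent: 2.609 mg/L × 98,300 L = 256.4 g.
Product at 88.1% available Cl: 256.4 / 0.881 = 291.1 g.

291 g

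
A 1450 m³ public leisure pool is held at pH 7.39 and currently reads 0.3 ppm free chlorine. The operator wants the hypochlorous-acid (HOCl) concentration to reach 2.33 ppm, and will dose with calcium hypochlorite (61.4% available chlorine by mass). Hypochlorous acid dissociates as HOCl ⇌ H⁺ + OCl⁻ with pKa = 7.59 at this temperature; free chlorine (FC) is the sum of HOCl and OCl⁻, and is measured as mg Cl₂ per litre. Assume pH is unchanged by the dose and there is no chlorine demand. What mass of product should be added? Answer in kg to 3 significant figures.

Volume: 1450 m³ = 1,450,000 L.
[OCl⁻]/[HOCl] = 10^(pH − pKa) = 10^(7.39 − 7.59) = 0.631; fraction as HOCl = 1/(1 + 0.631) = 0.6131.
Free chlorine required for 2.33 ppm HOCl: 2.33 / 0.6131 = 3.8 ppm.
FC to add: 3.8 − 0.3 = 3.5 mg/L as Cl₂.
Cl₂ equivalent: 3.5 mg/L × 1,450,000 L = 5075 g.
Product at 61.4% available Cl: 5075 / 0.614 = 8266 g.

8.27 kg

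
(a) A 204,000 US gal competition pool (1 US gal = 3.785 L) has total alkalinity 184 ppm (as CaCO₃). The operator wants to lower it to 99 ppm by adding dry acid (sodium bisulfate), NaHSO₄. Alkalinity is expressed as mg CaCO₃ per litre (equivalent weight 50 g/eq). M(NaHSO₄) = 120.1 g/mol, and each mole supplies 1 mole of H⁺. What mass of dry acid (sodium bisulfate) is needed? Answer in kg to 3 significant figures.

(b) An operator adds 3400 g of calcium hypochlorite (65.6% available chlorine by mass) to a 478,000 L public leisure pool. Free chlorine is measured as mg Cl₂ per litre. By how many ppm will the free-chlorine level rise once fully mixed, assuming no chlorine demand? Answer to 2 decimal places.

(a) Volume: 204,000 US gal × 3.785 L/gal = 772,140 L.
(a) Alkalinity to neutralize: (184 − 99) = 85 mg/L as CaCO₃ × 772,140 L = 65,630 g as CaCO₃.
(a) Equivalents of H⁺ required: 65,630 ÷ 50 g/eq = 1313 eq = 1313 mol NaHSO₄.
(a) Mass of NaHSO₄: 1313 × 120.1 = 157,600 g.

(b) Available chlorine delivered: 3400 g × 0.656 = 2230 g as Cl₂.
(b) Concentration rise: 2230 g / 478,000 L = 4.666 mg/L = 4.67 ppm.

(a) 158 kg; (b) 4.67 ppm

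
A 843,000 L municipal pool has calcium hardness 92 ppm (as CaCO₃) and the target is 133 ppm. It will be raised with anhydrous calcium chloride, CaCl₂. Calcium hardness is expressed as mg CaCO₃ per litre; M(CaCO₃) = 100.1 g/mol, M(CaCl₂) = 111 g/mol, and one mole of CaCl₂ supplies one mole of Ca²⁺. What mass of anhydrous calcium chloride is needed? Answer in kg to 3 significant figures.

Hardness to add: (133 − 92) = 41 mg/L as CaCO₃ × 843,000 L = 34,560 g as CaCO₃.
Moles of Ca²⁺ (1 mol Ca²⁺ ≡ 1 mol CaCO₃): 34,560 / 100.1 g/mol = 345.3 mol.
Mass of CaCl₂: 345.3 × 111 = 38,330 g.

38.3 kg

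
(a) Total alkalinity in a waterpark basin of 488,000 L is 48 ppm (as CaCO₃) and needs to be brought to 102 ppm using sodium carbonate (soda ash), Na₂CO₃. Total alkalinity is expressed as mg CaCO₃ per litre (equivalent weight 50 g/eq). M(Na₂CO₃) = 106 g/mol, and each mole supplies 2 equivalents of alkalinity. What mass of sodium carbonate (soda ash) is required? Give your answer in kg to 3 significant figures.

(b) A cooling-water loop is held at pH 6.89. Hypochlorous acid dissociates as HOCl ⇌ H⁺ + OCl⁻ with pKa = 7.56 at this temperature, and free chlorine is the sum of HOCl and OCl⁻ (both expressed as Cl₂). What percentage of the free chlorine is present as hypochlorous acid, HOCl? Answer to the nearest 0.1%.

(a) 27.9 kg; (b) 82.4%

(a) Alkalinity to add: (102 − 48) = 54 mg/L as CaCO₃ × 488,000 L = 26,350 g as CaCO₃.
(a) Equivalents: 26,350 g ÷ 50 g/eq = 527 eq.
(a) Each mole of Na₂CO₃ supplies 2 eq, so 527 / 2 = 263.5 mol.
(a) Mass: 263.5 mol × 106 g/mol = 27,930 g.

(b) [OCl⁻]/[HOCl] = 10^(pH − pKa) = 10^(6.89 − 7.56) = 10^-0.67 = 0.2138.
(b) Fraction as HOCl = 1 / (1 + 0.2138) = 0.8239.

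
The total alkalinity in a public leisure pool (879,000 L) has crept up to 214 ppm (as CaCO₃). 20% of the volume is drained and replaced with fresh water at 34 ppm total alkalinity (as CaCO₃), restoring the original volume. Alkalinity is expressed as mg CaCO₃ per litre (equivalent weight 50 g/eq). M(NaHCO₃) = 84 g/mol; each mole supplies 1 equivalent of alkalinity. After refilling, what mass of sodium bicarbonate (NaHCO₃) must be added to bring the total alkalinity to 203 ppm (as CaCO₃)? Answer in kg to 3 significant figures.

After draining 20% and refilling: 214 × 0.80 + 34 × 0.20 = 178 ppm.
Deficit to target: 203 − 178 = 25 mg/L.
As CaCO₃: 25 mg/L × 879,000 L = 21,970 g; ÷ 50 g/eq ÷ 1 = 439.5 mol NaHCO₃.
Mass: 439.5 × 84 = 36,920 g.

36.9 kg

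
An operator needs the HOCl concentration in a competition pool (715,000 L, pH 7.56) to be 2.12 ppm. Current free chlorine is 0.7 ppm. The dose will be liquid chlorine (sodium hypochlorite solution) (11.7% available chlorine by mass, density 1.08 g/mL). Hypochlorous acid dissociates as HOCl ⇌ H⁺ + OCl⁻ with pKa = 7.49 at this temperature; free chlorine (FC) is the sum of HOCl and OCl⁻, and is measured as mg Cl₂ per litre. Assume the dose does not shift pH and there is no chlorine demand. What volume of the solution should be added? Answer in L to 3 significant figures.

22.1 L

[OCl⁻]/[HOCl] = 10^(pH − pKa) = 10^(7.56 − 7.49) = 1.175; fraction as HOCl = 1/(1 + 1.175) = 0.4598.
Free chlorine required for 2.12 ppm HOCl: 2.12 / 0.4598 = 4.611 ppm.
FC to add: 4.611 − 0.7 = 3.911 mg/L as Cl₂.
Cl₂ equivalent: 3.911 mg/L × 715,000 L = 2796 g.
Product at 11.7% available Cl: 2796 / 0.117 = 23,900 g.
Volume: 23,900 g ÷ 1.08 g/mL = 22,130 mL.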